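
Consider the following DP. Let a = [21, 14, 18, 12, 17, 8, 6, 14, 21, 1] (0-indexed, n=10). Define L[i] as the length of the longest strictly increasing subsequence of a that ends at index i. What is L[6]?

   i    0    1    2    3    4    5    6    7    8    9
a[i]   21   14   18   12   17    8    6   14   21    1
L[i]    1    1    2    1    2    1    1    2    3    1

1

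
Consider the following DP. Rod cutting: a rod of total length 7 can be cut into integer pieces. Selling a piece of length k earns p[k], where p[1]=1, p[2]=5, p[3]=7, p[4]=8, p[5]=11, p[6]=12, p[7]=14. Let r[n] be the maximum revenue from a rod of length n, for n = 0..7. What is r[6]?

   n    0    1    2    3    4    5    6    7
r[n]    0    1    5    7   10   12   15   17

15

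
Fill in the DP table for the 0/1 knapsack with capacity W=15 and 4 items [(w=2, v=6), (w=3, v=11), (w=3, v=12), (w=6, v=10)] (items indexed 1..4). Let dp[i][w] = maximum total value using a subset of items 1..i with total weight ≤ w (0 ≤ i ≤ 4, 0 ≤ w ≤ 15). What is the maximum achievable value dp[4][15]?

i\w   0   1   2   3   4   5   6   7   8   9  10  11  12  13  14  15
  0   0   0   0   0   0   0   0   0   0   0   0   0   0   0   0   0
  1   0   0   6   6   6   6   6   6   6   6   6   6   6   6   6   6
  2   0   0   6  11  11  17  17  17  17  17  17  17  17  17  17  17
  3   0   0   6  12  12  18  23  23  29  29  29  29  29  29  29  29
  4   0   0   6  12  12  18  23  23  29  29  29  29  33  33  39  39

39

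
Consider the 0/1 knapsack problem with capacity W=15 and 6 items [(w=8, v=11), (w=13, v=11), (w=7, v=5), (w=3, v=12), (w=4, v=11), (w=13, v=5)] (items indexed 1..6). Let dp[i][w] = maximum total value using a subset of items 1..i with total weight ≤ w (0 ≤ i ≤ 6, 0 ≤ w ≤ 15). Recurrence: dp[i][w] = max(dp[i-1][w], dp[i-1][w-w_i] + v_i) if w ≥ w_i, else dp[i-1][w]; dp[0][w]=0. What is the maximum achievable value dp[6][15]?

i\w   0   1   2   3   4   5   6   7   8   9  10  11  12  13  14  15
  0   0   0   0   0   0   0   0   0   0   0   0   0   0   0   0   0
  1   0   0   0   0   0   0   0   0  11  11  11  11  11  11  11  11
  2   0   0   0   0   0   0   0   0  11  11  11  11  11  11  11  11
  3   0   0   0   0   0   0   0   5  11  11  11  11  11  11  11  16
  4   0   0   0  12  12  12  12  12  12  12  17  23  23  23  23  23
  5   0   0   0  12  12  12  12  23  23  23  23  23  23  23  28  34
  6   0   0   0  12  12  12  12  23  23  23  23  23  23  23  28  34

34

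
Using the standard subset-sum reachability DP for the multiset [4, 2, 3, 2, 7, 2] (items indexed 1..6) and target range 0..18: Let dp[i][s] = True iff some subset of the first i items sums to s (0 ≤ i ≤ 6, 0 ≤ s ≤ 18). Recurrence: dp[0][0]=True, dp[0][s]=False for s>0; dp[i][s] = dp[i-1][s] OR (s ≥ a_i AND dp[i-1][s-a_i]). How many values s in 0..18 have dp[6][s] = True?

18

i\s   0   1   2   3   4   5   6   7   8   9  10  11  12  13  14  15  16  17  18
  0   T   F   F   F   F   F   F   F   F   F   F   F   F   F   F   F   F   F   F
  1   T   F   F   F   T   F   F   F   F   F   F   F   F   F   F   F   F   F   F
  2   T   F   T   F   T   F   T   F   F   F   F   F   F   F   F   F   F   F   F
  3   T   F   T   T   T   T   T   T   F   T   F   F   F   F   F   F   F   F   F
  4   T   F   T   T   T   T   T   T   T   T   F   T   F   F   F   F   F   F   F
  5   T   F   T   T   T   T   T   T   T   T   T   T   T   T   T   T   T   F   T
  6   T   F   T   T   T   T   T   T   T   T   T   T   T   T   T   T   T   T   T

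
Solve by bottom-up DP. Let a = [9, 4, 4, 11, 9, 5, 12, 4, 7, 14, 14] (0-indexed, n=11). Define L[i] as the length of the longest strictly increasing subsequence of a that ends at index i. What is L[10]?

   i    0    1    2    3    4    5    6    7    8    9   10
a[i]    9    4    4   11    9    5   12    4    7   14   14
L[i]    1    1    1    2    2    2    3    1    3    4    4

4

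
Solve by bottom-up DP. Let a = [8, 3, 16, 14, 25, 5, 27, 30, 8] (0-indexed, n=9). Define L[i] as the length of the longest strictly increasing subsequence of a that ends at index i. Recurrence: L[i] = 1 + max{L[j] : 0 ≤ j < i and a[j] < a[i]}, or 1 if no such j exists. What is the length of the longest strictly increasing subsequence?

   i    0    1    2    3    4    5    6    7    8
a[i]    8    3   16   14   25    5   27   30    8
L[i]    1    1    2    2    3    2    4    5    3

5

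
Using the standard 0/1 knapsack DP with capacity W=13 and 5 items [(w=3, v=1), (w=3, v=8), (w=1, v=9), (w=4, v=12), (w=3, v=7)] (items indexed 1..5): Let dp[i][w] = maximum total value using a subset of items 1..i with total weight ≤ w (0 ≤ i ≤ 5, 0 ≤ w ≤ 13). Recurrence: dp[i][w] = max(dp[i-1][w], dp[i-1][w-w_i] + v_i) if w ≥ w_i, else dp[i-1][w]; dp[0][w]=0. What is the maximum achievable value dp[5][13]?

36

i\w   0   1   2   3   4   5   6   7   8   9  10  11  12  13
  0   0   0   0   0   0   0   0   0   0   0   0   0   0   0
  1   0   0   0   1   1   1   1   1   1   1   1   1   1   1
  2   0   0   0   8   8   8   9   9   9   9   9   9   9   9
  3   0   9   9   9  17  17  17  18  18  18  18  18  18  18
  4   0   9   9   9  17  21  21  21  29  29  29  30  30  30
  5   0   9   9   9  17  21  21  24  29  29  29  36  36  36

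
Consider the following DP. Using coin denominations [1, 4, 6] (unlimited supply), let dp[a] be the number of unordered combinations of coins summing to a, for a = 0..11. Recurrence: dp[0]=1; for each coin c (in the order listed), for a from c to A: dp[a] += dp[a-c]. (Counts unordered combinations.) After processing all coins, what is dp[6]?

3

after  coin     0     1     2     3     4     5     6     7     8     9    10    11
          1     1     1     1     1     1     1     1     1     1     1     1     1
          4     1     1     1     1     2     2     2     2     3     3     3     3
          6     1     1     1     1     2     2     3     3     4     4     5     5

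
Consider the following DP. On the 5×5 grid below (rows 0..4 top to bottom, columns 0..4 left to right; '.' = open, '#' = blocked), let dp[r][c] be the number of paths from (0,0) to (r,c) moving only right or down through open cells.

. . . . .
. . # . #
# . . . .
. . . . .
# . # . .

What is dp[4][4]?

17

r\c   0   1   2   3   4
  0   1   1   1   1   1
  1   1   2   0   1   0
  2   0   2   2   3   3
  3   0   2   4   7  10
  4   0   2   0   7  17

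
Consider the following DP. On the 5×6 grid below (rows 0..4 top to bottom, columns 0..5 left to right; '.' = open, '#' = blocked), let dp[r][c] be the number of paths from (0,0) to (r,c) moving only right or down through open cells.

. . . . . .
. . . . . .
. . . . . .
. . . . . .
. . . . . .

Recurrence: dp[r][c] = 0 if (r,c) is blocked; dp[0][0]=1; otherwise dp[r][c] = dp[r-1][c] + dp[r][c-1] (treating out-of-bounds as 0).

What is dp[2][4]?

15

r\c   0   1   2   3   4   5
  0   1   1   1   1   1   1
  1   1   2   3   4   5   6
  2   1   3   6  10  15  21
  3   1   4  10  20  35  56
  4   1   5  15  35  70 126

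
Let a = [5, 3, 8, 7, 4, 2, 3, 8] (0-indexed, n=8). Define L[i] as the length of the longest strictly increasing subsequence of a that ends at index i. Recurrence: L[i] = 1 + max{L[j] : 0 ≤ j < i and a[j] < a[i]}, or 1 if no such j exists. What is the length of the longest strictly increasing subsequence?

3

   i    0    1    2    3    4    5    6    7
a[i]    5    3    8    7    4    2    3    8
L[i]    1    1    2    2    2    1    2    3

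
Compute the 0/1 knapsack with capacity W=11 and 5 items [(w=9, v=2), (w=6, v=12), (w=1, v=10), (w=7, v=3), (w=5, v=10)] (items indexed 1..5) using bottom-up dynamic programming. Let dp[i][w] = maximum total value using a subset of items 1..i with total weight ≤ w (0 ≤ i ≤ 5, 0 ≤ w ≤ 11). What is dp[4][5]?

10

i\w   0   1   2   3   4   5   6   7   8   9  10  11
  0   0   0   0   0   0   0   0   0   0   0   0   0
  1   0   0   0   0   0   0   0   0   0   2   2   2
  2   0   0   0   0   0   0  12  12  12  12  12  12
  3   0  10  10  10  10  10  12  22  22  22  22  22
  4   0  10  10  10  10  10  12  22  22  22  22  22
  5   0  10  10  10  10  10  20  22  22  22  22  22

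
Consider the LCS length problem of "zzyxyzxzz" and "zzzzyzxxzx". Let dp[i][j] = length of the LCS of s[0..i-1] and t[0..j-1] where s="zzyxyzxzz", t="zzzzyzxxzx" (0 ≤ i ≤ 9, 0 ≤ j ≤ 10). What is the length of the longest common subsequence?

   ''  z  z  z  z  y  z  x  x  z  x
''  0  0  0  0  0  0  0  0  0  0  0
 z  0  1  1  1  1  1  1  1  1  1  1
 z  0  1  2  2  2  2  2  2  2  2  2
 y  0  1  2  2  2  3  3  3  3  3  3
 x  0  1  2  2  2  3  3  4  4  4  4
 y  0  1  2  2  2  3  3  4  4  4  4
 z  0  1  2  3  3  3  4  4  4  5  5
 x  0  1  2  3  3  3  4  5  5  5  6
 z  0  1  2  3  4  4  4  5  5  6  6
 z  0  1  2  3  4  4  5  5  5  6  6

6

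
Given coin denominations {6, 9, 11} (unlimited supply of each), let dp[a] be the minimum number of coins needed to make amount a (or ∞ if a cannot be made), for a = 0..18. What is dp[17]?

2

 a  0  1  2  3  4  5  6  7  8  9 10 11 12 13 14 15 16 17 18
dp  0  -  -  -  -  -  1  -  -  1  -  1  2  -  -  2  -  2  2
(- denotes ∞ / unreachable)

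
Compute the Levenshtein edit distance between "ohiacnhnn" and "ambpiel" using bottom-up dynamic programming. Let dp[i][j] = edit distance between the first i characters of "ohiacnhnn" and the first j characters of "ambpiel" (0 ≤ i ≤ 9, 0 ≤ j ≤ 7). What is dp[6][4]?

   ''  a  m  b  p  i  e  l
''  0  1  2  3  4  5  6  7
 o  1  1  2  3  4  5  6  7
 h  2  2  2  3  4  5  6  7
 i  3  3  3  3  4  4  5  6
 a  4  3  4  4  4  5  5  6
 c  5  4  4  5  5  5  6  6
 n  6  5  5  5  6  6  6  7
 h  7  6  6  6  6  7  7  7
 n  8  7  7  7  7  7  8  8
 n  9  8  8  8  8  8  8  9

6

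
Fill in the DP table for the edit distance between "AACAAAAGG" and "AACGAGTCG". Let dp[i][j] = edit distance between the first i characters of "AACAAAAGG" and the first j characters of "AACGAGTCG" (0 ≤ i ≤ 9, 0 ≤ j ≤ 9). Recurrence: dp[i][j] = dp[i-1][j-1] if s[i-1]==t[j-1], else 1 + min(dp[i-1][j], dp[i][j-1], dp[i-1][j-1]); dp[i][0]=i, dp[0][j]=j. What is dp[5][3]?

   ''  A  A  C  G  A  G  T  C  G
''  0  1  2  3  4  5  6  7  8  9
 A  1  0  1  2  3  4  5  6  7  8
 A  2  1  0  1  2  3  4  5  6  7
 C  3  2  1  0  1  2  3  4  5  6
 A  4  3  2  1  1  1  2  3  4  5
 A  5  4  3  2  2  1  2  3  4  5
 A  6  5  4  3  3  2  2  3  4  5
 A  7  6  5  4  4  3  3  3  4  5
 G  8  7  6  5  4  4  3  4  4  4
 G  9  8  7  6  5  5  4  4  5  4

2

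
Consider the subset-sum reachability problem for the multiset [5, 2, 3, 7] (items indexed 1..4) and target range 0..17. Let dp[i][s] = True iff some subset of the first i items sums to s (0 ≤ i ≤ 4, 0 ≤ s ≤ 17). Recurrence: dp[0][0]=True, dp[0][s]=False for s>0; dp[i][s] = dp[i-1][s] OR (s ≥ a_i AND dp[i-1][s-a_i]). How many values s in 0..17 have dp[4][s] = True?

i\s   0   1   2   3   4   5   6   7   8   9  10  11  12  13  14  15  16  17
  0   T   F   F   F   F   F   F   F   F   F   F   F   F   F   F   F   F   F
  1   T   F   F   F   F   T   F   F   F   F   F   F   F   F   F   F   F   F
  2   T   F   T   F   F   T   F   T   F   F   F   F   F   F   F   F   F   F
  3   T   F   T   T   F   T   F   T   T   F   T   F   F   F   F   F   F   F
  4   T   F   T   T   F   T   F   T   T   T   T   F   T   F   T   T   F   T

12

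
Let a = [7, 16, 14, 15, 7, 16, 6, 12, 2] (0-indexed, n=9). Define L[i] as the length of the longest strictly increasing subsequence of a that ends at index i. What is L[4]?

   i    0    1    2    3    4    5    6    7    8
a[i]    7   16   14   15    7   16    6   12    2
L[i]    1    2    2    3    1    4    1    2    1

1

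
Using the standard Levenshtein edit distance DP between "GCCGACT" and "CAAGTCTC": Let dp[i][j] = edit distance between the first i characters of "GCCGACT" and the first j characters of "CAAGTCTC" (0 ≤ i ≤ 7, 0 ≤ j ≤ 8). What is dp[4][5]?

   ''  C  A  A  G  T  C  T  C
''  0  1  2  3  4  5  6  7  8
 G  1  1  2  3  3  4  5  6  7
 C  2  1  2  3  4  4  4  5  6
 C  3  2  2  3  4  5  4  5  5
 G  4  3  3  3  3  4  5  5  6
 A  5  4  3  3  4  4  5  6  6
 C  6  5  4  4  4  5  4  5  6
 T  7  6  5  5  5  4  5  4  5

4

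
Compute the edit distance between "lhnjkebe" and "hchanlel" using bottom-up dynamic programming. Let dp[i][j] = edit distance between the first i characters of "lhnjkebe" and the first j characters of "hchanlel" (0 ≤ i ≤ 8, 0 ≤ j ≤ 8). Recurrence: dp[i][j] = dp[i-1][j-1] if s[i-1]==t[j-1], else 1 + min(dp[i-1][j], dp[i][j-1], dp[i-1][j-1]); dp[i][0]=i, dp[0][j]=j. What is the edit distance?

   ''  h  c  h  a  n  l  e  l
''  0  1  2  3  4  5  6  7  8
 l  1  1  2  3  4  5  5  6  7
 h  2  1  2  2  3  4  5  6  7
 n  3  2  2  3  3  3  4  5  6
 j  4  3  3  3  4  4  4  5  6
 k  5  4  4  4  4  5  5  5  6
 e  6  5  5  5  5  5  6  5  6
 b  7  6  6  6  6  6  6  6  6
 e  8  7  7  7  7  7  7  6  7

7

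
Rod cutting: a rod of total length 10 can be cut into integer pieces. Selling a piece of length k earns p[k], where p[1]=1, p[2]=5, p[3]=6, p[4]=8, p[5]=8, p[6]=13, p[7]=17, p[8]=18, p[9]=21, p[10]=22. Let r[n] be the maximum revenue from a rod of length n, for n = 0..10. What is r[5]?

11

   n    0    1    2    3    4    5    6    7    8    9   10
r[n]    0    1    5    6   10   11   15   17   20   22   25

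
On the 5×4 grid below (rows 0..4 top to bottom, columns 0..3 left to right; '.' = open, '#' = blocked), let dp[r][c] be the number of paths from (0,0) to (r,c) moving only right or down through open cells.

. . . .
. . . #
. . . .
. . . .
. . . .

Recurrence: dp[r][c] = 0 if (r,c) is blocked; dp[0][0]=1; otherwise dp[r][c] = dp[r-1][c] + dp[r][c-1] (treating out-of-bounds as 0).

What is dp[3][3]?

r\c   0   1   2   3
  0   1   1   1   1
  1   1   2   3   0
  2   1   3   6   6
  3   1   4  10  16
  4   1   5  15  31

16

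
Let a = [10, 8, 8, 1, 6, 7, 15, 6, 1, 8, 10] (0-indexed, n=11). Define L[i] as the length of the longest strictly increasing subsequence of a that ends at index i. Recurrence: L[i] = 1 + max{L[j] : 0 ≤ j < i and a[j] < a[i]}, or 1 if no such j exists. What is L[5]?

   i    0    1    2    3    4    5    6    7    8    9   10
a[i]   10    8    8    1    6    7   15    6    1    8   10
L[i]    1    1    1    1    2    3    4    2    1    4    5

3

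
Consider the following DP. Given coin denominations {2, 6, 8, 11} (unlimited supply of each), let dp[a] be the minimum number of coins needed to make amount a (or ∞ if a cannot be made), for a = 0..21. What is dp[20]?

3

 a  0  1  2  3  4  5  6  7  8  9 10 11 12 13 14 15 16 17 18 19 20 21
dp  0  -  1  -  2  -  1  -  1  -  2  1  2  2  2  3  2  2  3  2  3  3
(- denotes ∞ / unreachable)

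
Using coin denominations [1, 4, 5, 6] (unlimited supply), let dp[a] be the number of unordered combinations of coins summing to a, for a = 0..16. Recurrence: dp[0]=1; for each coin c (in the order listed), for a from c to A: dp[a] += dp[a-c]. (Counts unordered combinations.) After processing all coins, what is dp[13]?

12

after  coin     0     1     2     3     4     5     6     7     8     9    10    11    12    13    14    15    16
          1     1     1     1     1     1     1     1     1     1     1     1     1     1     1     1     1     1
          4     1     1     1     1     2     2     2     2     3     3     3     3     4     4     4     4     5
          5     1     1     1     1     2     3     3     3     4     5     6     6     7     8     9    10    11
          6     1     1     1     1     2     3     4     4     5     6     8     9    11    12    14    16    19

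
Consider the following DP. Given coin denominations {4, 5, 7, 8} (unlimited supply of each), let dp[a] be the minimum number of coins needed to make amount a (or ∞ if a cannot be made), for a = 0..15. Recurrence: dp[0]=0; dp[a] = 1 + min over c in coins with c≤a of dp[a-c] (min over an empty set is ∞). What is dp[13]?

 a  0  1  2  3  4  5  6  7  8  9 10 11 12 13 14 15
dp  0  -  -  -  1  1  -  1  1  2  2  2  2  2  2  2
(- denotes ∞ / unreachable)

2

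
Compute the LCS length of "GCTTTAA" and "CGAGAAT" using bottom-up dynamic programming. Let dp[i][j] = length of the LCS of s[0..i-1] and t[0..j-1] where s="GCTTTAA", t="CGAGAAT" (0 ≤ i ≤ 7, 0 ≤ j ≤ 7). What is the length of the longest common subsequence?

3

   ''  C  G  A  G  A  A  T
''  0  0  0  0  0  0  0  0
 G  0  0  1  1  1  1  1  1
 C  0  1  1  1  1  1  1  1
 T  0  1  1  1  1  1  1  2
 T  0  1  1  1  1  1  1  2
 T  0  1  1  1  1  1  1  2
 A  0  1  1  2  2  2  2  2
 A  0  1  1  2  2  3  3  3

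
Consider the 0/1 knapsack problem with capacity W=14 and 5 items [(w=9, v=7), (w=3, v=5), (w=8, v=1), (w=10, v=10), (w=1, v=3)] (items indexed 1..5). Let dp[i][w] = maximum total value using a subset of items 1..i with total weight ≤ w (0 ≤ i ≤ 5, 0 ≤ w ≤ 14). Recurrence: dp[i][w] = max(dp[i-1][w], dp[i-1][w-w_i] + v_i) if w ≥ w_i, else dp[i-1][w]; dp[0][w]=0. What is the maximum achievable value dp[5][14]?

i\w   0   1   2   3   4   5   6   7   8   9  10  11  12  13  14
  0   0   0   0   0   0   0   0   0   0   0   0   0   0   0   0
  1   0   0   0   0   0   0   0   0   0   7   7   7   7   7   7
  2   0   0   0   5   5   5   5   5   5   7   7   7  12  12  12
  3   0   0   0   5   5   5   5   5   5   7   7   7  12  12  12
  4   0   0   0   5   5   5   5   5   5   7  10  10  12  15  15
  5   0   3   3   5   8   8   8   8   8   8  10  13  13  15  18

18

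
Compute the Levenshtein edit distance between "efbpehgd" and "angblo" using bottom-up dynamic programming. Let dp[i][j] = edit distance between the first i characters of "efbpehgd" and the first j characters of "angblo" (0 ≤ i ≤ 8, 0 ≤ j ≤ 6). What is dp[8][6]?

   ''  a  n  g  b  l  o
''  0  1  2  3  4  5  6
 e  1  1  2  3  4  5  6
 f  2  2  2  3  4  5  6
 b  3  3  3  3  3  4  5
 p  4  4  4  4  4  4  5
 e  5  5  5  5  5  5  5
 h  6  6  6  6  6  6  6
 g  7  7  7  6  7  7  7
 d  8  8  8  7  7  8  8

8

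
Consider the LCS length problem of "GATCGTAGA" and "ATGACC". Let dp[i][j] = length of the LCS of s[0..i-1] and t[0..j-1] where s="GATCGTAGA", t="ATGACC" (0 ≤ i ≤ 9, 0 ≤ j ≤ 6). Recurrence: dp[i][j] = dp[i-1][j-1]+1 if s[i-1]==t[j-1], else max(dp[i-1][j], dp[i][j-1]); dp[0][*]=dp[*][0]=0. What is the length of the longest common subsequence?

   ''  A  T  G  A  C  C
''  0  0  0  0  0  0  0
 G  0  0  0  1  1  1  1
 A  0  1  1  1  2  2  2
 T  0  1  2  2  2  2  2
 C  0  1  2  2  2  3  3
 G  0  1  2  3  3  3  3
 T  0  1  2  3  3  3  3
 A  0  1  2  3  4  4  4
 G  0  1  2  3  4  4  4
 A  0  1  2  3  4  4  4

4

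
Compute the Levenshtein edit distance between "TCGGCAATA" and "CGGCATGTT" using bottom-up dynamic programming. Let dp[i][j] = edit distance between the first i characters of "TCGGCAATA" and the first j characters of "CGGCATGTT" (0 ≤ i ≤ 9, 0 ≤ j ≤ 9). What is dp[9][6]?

3

   ''  C  G  G  C  A  T  G  T  T
''  0  1  2  3  4  5  6  7  8  9
 T  1  1  2  3  4  5  5  6  7  8
 C  2  1  2  3  3  4  5  6  7  8
 G  3  2  1  2  3  4  5  5  6  7
 G  4  3  2  1  2  3  4  5  6  7
 C  5  4  3  2  1  2  3  4  5  6
 A  6  5  4  3  2  1  2  3  4  5
 A  7  6  5  4  3  2  2  3  4  5
 T  8  7  6  5  4  3  2  3  3  4
 A  9  8  7  6  5  4  3  3  4  4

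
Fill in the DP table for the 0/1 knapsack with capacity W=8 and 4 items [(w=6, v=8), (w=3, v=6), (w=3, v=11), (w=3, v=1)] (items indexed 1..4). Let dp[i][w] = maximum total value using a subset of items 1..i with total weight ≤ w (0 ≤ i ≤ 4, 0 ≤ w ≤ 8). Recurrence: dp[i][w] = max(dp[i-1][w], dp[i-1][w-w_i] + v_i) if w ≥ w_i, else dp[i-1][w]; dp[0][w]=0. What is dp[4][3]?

11

i\w   0   1   2   3   4   5   6   7   8
  0   0   0   0   0   0   0   0   0   0
  1   0   0   0   0   0   0   8   8   8
  2   0   0   0   6   6   6   8   8   8
  3   0   0   0  11  11  11  17  17  17
  4   0   0   0  11  11  11  17  17  17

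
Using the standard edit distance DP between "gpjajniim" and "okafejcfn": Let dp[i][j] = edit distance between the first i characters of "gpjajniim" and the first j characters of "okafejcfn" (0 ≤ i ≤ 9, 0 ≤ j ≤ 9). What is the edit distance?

9

   ''  o  k  a  f  e  j  c  f  n
''  0  1  2  3  4  5  6  7  8  9
 g  1  1  2  3  4  5  6  7  8  9
 p  2  2  2  3  4  5  6  7  8  9
 j  3  3  3  3  4  5  5  6  7  8
 a  4  4  4  3  4  5  6  6  7  8
 j  5  5  5  4  4  5  5  6  7  8
 n  6  6  6  5  5  5  6  6  7  7
 i  7  7  7  6  6  6  6  7  7  8
 i  8  8  8  7  7  7  7  7  8  8
 m  9  9  9  8  8  8  8  8  8  9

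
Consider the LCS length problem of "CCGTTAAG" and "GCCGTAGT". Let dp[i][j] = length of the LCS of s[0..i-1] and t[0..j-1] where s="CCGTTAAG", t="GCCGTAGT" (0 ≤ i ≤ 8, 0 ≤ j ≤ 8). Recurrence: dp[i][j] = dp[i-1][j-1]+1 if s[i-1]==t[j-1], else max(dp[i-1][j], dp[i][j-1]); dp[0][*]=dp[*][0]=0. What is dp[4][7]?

4

   ''  G  C  C  G  T  A  G  T
''  0  0  0  0  0  0  0  0  0
 C  0  0  1  1  1  1  1  1  1
 C  0  0  1  2  2  2  2  2  2
 G  0  1  1  2  3  3  3  3  3
 T  0  1  1  2  3  4  4  4  4
 T  0  1  1  2  3  4  4  4  5
 A  0  1  1  2  3  4  5  5  5
 A  0  1  1  2  3  4  5  5  5
 G  0  1  1  2  3  4  5  6  6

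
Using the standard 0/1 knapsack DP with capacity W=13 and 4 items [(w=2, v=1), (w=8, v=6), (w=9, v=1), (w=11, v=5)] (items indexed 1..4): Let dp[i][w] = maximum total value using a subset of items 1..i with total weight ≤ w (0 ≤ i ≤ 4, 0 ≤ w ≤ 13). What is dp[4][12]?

7

i\w   0   1   2   3   4   5   6   7   8   9  10  11  12  13
  0   0   0   0   0   0   0   0   0   0   0   0   0   0   0
  1   0   0   1   1   1   1   1   1   1   1   1   1   1   1
  2   0   0   1   1   1   1   1   1   6   6   7   7   7   7
  3   0   0   1   1   1   1   1   1   6   6   7   7   7   7
  4   0   0   1   1   1   1   1   1   6   6   7   7   7   7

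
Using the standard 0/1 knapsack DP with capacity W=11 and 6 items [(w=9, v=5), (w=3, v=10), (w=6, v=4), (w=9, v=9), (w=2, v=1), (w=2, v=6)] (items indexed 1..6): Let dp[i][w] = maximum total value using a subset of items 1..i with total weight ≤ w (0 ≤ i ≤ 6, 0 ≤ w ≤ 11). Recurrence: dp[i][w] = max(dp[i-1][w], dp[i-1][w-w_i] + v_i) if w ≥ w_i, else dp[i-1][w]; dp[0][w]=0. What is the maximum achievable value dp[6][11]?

i\w   0   1   2   3   4   5   6   7   8   9  10  11
  0   0   0   0   0   0   0   0   0   0   0   0   0
  1   0   0   0   0   0   0   0   0   0   5   5   5
  2   0   0   0  10  10  10  10  10  10  10  10  10
  3   0   0   0  10  10  10  10  10  10  14  14  14
  4   0   0   0  10  10  10  10  10  10  14  14  14
  5   0   0   1  10  10  11  11  11  11  14  14  15
  6   0   0   6  10  10  16  16  17  17  17  17  20

20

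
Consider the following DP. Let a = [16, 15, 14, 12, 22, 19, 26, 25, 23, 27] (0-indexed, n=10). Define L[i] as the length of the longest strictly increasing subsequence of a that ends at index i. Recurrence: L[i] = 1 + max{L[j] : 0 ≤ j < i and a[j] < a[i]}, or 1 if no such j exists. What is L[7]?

   i    0    1    2    3    4    5    6    7    8    9
a[i]   16   15   14   12   22   19   26   25   23   27
L[i]    1    1    1    1    2    2    3    3    3    4

3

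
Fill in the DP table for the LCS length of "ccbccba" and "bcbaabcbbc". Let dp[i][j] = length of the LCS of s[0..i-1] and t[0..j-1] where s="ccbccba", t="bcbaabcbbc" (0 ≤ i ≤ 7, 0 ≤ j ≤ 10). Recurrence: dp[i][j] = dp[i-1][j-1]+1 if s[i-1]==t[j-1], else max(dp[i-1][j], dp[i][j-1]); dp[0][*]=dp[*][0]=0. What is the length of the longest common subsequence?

4

   ''  b  c  b  a  a  b  c  b  b  c
''  0  0  0  0  0  0  0  0  0  0  0
 c  0  0  1  1  1  1  1  1  1  1  1
 c  0  0  1  1  1  1  1  2  2  2  2
 b  0  1  1  2  2  2  2  2  3  3  3
 c  0  1  2  2  2  2  2  3  3  3  4
 c  0  1  2  2  2  2  2  3  3  3  4
 b  0  1  2  3  3  3  3  3  4  4  4
 a  0  1  2  3  4  4  4  4  4  4  4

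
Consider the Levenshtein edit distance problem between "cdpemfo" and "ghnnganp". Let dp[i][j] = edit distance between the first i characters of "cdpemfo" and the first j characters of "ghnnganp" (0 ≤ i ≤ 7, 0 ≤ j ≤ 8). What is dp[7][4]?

   ''  g  h  n  n  g  a  n  p
''  0  1  2  3  4  5  6  7  8
 c  1  1  2  3  4  5  6  7  8
 d  2  2  2  3  4  5  6  7  8
 p  3  3  3  3  4  5  6  7  7
 e  4  4  4  4  4  5  6  7  8
 m  5  5  5  5  5  5  6  7  8
 f  6  6  6  6  6  6  6  7  8
 o  7  7  7  7  7  7  7  7  8

7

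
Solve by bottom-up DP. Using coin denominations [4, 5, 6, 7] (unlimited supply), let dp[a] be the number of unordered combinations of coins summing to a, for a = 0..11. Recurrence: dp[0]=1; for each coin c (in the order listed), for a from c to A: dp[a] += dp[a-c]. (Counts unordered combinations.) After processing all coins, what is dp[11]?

after  coin     0     1     2     3     4     5     6     7     8     9    10    11
          4     1     0     0     0     1     0     0     0     1     0     0     0
          5     1     0     0     0     1     1     0     0     1     1     1     0
          6     1     0     0     0     1     1     1     0     1     1     2     1
          7     1     0     0     0     1     1     1     1     1     1     2     2

2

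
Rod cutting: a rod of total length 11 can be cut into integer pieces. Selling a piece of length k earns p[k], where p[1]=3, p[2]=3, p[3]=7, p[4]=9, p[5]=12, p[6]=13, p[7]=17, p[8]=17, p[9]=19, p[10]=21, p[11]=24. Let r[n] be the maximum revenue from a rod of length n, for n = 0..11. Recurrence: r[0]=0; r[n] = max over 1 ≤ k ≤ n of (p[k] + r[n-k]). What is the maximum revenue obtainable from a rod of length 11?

33

   n    0    1    2    3    4    5    6    7    8    9   10   11
r[n]    0    3    6    9   12   15   18   21   24   27   30   33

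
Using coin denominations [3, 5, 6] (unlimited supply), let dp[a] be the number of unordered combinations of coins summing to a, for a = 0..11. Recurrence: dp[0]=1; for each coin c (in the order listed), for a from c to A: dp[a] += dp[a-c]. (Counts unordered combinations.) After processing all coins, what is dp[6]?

after  coin     0     1     2     3     4     5     6     7     8     9    10    11
          3     1     0     0     1     0     0     1     0     0     1     0     0
          5     1     0     0     1     0     1     1     0     1     1     1     1
          6     1     0     0     1     0     1     2     0     1     2     1     2

2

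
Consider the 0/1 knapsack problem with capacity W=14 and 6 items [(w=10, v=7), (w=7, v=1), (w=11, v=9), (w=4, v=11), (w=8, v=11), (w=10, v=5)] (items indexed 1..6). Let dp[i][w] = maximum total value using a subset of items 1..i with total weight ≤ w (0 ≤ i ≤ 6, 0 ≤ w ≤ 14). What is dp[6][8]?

11

i\w   0   1   2   3   4   5   6   7   8   9  10  11  12  13  14
  0   0   0   0   0   0   0   0   0   0   0   0   0   0   0   0
  1   0   0   0   0   0   0   0   0   0   0   7   7   7   7   7
  2   0   0   0   0   0   0   0   1   1   1   7   7   7   7   7
  3   0   0   0   0   0   0   0   1   1   1   7   9   9   9   9
  4   0   0   0   0  11  11  11  11  11  11  11  12  12  12  18
  5   0   0   0   0  11  11  11  11  11  11  11  12  22  22  22
  6   0   0   0   0  11  11  11  11  11  11  11  12  22  22  22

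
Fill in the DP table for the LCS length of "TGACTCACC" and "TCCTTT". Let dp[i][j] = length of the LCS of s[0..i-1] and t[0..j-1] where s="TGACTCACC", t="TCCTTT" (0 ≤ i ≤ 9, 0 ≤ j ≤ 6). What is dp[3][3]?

   ''  T  C  C  T  T  T
''  0  0  0  0  0  0  0
 T  0  1  1  1  1  1  1
 G  0  1  1  1  1  1  1
 A  0  1  1  1  1  1  1
 C  0  1  2  2  2  2  2
 T  0  1  2  2  3  3  3
 C  0  1  2  3  3  3  3
 A  0  1  2  3  3  3  3
 C  0  1  2  3  3  3  3
 C  0  1  2  3  3  3  3

1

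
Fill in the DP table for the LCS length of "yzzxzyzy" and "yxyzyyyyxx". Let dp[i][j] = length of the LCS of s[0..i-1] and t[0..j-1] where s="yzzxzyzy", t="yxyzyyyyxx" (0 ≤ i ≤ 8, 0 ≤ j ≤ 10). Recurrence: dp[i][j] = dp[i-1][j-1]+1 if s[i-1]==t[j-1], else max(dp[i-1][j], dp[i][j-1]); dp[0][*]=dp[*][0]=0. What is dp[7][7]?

4

   ''  y  x  y  z  y  y  y  y  x  x
''  0  0  0  0  0  0  0  0  0  0  0
 y  0  1  1  1  1  1  1  1  1  1  1
 z  0  1  1  1  2  2  2  2  2  2  2
 z  0  1  1  1  2  2  2  2  2  2  2
 x  0  1  2  2  2  2  2  2  2  3  3
 z  0  1  2  2  3  3  3  3  3  3  3
 y  0  1  2  3  3  4  4  4  4  4  4
 z  0  1  2  3  4  4  4  4  4  4  4
 y  0  1  2  3  4  5  5  5  5  5  5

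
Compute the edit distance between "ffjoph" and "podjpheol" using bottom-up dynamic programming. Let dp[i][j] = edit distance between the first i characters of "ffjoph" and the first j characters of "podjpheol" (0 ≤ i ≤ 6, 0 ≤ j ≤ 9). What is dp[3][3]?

3

   ''  p  o  d  j  p  h  e  o  l
''  0  1  2  3  4  5  6  7  8  9
 f  1  1  2  3  4  5  6  7  8  9
 f  2  2  2  3  4  5  6  7  8  9
 j  3  3  3  3  3  4  5  6  7  8
 o  4  4  3  4  4  4  5  6  6  7
 p  5  4  4  4  5  4  5  6  7  7
 h  6  5  5  5  5  5  4  5  6  7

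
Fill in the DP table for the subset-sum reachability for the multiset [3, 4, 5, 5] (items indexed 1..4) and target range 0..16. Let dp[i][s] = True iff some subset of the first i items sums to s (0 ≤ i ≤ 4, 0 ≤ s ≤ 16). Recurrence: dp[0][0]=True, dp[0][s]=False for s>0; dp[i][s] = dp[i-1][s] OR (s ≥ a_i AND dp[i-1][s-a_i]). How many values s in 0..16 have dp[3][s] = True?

i\s   0   1   2   3   4   5   6   7   8   9  10  11  12  13  14  15  16
  0   T   F   F   F   F   F   F   F   F   F   F   F   F   F   F   F   F
  1   T   F   F   T   F   F   F   F   F   F   F   F   F   F   F   F   F
  2   T   F   F   T   T   F   F   T   F   F   F   F   F   F   F   F   F
  3   T   F   F   T   T   T   F   T   T   T   F   F   T   F   F   F   F
  4   T   F   F   T   T   T   F   T   T   T   T   F   T   T   T   F   F

8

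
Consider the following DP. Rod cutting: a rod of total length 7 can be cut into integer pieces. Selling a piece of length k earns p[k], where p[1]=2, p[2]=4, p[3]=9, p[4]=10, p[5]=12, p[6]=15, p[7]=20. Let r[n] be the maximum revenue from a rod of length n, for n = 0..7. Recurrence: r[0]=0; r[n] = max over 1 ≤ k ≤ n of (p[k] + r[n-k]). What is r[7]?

20

   n    0    1    2    3    4    5    6    7
r[n]    0    2    4    9   11   13   18   20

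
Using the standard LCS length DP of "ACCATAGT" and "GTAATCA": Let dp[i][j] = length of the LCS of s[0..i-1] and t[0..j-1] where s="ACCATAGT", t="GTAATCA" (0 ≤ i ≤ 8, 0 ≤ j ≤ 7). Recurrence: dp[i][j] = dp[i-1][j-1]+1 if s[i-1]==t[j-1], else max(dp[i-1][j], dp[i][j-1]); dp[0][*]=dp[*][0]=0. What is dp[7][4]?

   ''  G  T  A  A  T  C  A
''  0  0  0  0  0  0  0  0
 A  0  0  0  1  1  1  1  1
 C  0  0  0  1  1  1  2  2
 C  0  0  0  1  1  1  2  2
 A  0  0  0  1  2  2  2  3
 T  0  0  1  1  2  3  3  3
 A  0  0  1  2  2  3  3  4
 G  0  1  1  2  2  3  3  4
 T  0  1  2  2  2  3  3  4

2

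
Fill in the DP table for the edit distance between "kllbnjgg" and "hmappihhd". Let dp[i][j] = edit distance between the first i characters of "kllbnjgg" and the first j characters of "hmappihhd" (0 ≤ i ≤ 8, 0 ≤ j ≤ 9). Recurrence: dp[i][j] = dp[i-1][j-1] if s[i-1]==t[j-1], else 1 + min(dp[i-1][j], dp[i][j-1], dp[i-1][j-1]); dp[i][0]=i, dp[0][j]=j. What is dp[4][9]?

   ''  h  m  a  p  p  i  h  h  d
''  0  1  2  3  4  5  6  7  8  9
 k  1  1  2  3  4  5  6  7  8  9
 l  2  2  2  3  4  5  6  7  8  9
 l  3  3  3  3  4  5  6  7  8  9
 b  4  4  4  4  4  5  6  7  8  9
 n  5  5  5  5  5  5  6  7  8  9
 j  6  6  6  6  6  6  6  7  8  9
 g  7  7  7  7  7  7  7  7  8  9
 g  8  8  8  8  8  8  8  8  8  9

9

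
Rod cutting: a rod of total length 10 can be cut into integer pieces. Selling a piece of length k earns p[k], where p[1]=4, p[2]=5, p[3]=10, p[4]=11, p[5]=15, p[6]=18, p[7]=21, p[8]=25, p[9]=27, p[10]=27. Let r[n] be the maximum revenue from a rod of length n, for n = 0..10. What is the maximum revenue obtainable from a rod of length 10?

   n    0    1    2    3    4    5    6    7    8    9   10
r[n]    0    4    8   12   16   20   24   28   32   36   40

40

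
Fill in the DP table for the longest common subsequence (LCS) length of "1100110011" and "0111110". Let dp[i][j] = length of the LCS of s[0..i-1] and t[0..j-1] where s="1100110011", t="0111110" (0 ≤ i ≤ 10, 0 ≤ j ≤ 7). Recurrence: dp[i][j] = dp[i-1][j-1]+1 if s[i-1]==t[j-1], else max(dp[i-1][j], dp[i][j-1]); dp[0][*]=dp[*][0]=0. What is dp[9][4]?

4

   ''  0  1  1  1  1  1  0
''  0  0  0  0  0  0  0  0
 1  0  0  1  1  1  1  1  1
 1  0  0  1  2  2  2  2  2
 0  0  1  1  2  2  2  2  3
 0  0  1  1  2  2  2  2  3
 1  0  1  2  2  3  3  3  3
 1  0  1  2  3  3  4  4  4
 0  0  1  2  3  3  4  4  5
 0  0  1  2  3  3  4  4  5
 1  0  1  2  3  4  4  5  5
 1  0  1  2  3  4  5  5  5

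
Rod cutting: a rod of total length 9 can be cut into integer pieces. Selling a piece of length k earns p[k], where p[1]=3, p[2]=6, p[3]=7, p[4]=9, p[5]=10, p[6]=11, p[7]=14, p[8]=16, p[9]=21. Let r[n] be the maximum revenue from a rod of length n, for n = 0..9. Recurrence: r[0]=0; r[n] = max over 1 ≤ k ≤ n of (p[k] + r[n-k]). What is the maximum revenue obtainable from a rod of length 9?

27

   n    0    1    2    3    4    5    6    7    8    9
r[n]    0    3    6    9   12   15   18   21   24   27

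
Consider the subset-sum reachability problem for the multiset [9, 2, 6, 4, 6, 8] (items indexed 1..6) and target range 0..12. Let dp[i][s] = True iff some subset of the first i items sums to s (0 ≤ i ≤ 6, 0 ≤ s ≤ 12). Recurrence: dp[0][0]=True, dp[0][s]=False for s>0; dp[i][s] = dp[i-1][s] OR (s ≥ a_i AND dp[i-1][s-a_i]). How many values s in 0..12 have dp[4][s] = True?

i\s   0   1   2   3   4   5   6   7   8   9  10  11  12
  0   T   F   F   F   F   F   F   F   F   F   F   F   F
  1   T   F   F   F   F   F   F   F   F   T   F   F   F
  2   T   F   T   F   F   F   F   F   F   T   F   T   F
  3   T   F   T   F   F   F   T   F   T   T   F   T   F
  4   T   F   T   F   T   F   T   F   T   T   T   T   T
  5   T   F   T   F   T   F   T   F   T   T   T   T   T
  6   T   F   T   F   T   F   T   F   T   T   T   T   T

9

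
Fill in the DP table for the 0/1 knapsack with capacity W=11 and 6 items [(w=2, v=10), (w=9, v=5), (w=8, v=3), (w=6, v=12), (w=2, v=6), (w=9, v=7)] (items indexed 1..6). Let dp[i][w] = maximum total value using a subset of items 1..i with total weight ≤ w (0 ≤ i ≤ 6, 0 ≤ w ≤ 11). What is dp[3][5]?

10

i\w   0   1   2   3   4   5   6   7   8   9  10  11
  0   0   0   0   0   0   0   0   0   0   0   0   0
  1   0   0  10  10  10  10  10  10  10  10  10  10
  2   0   0  10  10  10  10  10  10  10  10  10  15
  3   0   0  10  10  10  10  10  10  10  10  13  15
  4   0   0  10  10  10  10  12  12  22  22  22  22
  5   0   0  10  10  16  16  16  16  22  22  28  28
  6   0   0  10  10  16  16  16  16  22  22  28  28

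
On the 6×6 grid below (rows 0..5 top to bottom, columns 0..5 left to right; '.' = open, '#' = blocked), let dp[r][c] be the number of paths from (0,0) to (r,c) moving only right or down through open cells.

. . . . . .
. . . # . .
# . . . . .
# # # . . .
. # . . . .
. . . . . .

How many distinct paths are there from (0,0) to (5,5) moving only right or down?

56

r\c   0   1   2   3   4   5
  0   1   1   1   1   1   1
  1   1   2   3   0   1   2
  2   0   2   5   5   6   8
  3   0   0   0   5  11  19
  4   0   0   0   5  16  35
  5   0   0   0   5  21  56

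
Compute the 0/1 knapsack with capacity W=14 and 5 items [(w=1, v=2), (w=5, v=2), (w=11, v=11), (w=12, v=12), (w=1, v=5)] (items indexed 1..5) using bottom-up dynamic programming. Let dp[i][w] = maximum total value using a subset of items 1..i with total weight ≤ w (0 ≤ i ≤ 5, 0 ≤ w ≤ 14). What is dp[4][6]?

i\w   0   1   2   3   4   5   6   7   8   9  10  11  12  13  14
  0   0   0   0   0   0   0   0   0   0   0   0   0   0   0   0
  1   0   2   2   2   2   2   2   2   2   2   2   2   2   2   2
  2   0   2   2   2   2   2   4   4   4   4   4   4   4   4   4
  3   0   2   2   2   2   2   4   4   4   4   4  11  13  13  13
  4   0   2   2   2   2   2   4   4   4   4   4  11  13  14  14
  5   0   5   7   7   7   7   7   9   9   9   9  11  16  18  19

4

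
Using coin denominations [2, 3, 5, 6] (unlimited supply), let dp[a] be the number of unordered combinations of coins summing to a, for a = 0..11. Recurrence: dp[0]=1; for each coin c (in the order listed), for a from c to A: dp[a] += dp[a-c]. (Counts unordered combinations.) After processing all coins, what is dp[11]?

after  coin     0     1     2     3     4     5     6     7     8     9    10    11
          2     1     0     1     0     1     0     1     0     1     0     1     0
          3     1     0     1     1     1     1     2     1     2     2     2     2
          5     1     0     1     1     1     2     2     2     3     3     4     4
          6     1     0     1     1     1     2     3     2     4     4     5     6

6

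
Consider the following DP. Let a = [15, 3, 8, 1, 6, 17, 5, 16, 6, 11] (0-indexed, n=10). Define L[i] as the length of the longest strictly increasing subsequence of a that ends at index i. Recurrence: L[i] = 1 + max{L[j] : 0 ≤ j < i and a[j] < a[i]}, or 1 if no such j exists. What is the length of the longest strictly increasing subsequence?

   i    0    1    2    3    4    5    6    7    8    9
a[i]   15    3    8    1    6   17    5   16    6   11
L[i]    1    1    2    1    2    3    2    3    3    4

4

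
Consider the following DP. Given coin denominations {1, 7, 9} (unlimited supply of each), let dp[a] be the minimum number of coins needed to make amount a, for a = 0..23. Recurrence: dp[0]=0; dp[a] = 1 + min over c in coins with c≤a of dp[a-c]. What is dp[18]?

 a  0  1  2  3  4  5  6  7  8  9 10 11 12 13 14 15 16 17 18 19 20 21 22 23
dp  0  1  2  3  4  5  6  1  2  1  2  3  4  5  2  3  2  3  2  3  4  3  4  3

2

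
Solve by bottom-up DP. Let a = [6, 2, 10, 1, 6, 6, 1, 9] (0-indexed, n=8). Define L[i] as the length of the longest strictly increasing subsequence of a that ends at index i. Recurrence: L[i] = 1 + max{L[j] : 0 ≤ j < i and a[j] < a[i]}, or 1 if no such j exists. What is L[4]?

   i    0    1    2    3    4    5    6    7
a[i]    6    2   10    1    6    6    1    9
L[i]    1    1    2    1    2    2    1    3

2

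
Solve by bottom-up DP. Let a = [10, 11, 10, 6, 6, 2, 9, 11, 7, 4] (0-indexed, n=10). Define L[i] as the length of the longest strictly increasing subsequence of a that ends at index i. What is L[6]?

   i    0    1    2    3    4    5    6    7    8    9
a[i]   10   11   10    6    6    2    9   11    7    4
L[i]    1    2    1    1    1    1    2    3    2    2

2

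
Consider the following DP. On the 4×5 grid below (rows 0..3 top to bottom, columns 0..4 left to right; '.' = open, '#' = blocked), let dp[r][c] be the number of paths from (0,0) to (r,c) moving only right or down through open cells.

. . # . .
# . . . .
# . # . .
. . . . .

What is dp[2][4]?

r\c   0   1   2   3   4
  0   1   1   0   0   0
  1   0   1   1   1   1
  2   0   1   0   1   2
  3   0   1   1   2   4

2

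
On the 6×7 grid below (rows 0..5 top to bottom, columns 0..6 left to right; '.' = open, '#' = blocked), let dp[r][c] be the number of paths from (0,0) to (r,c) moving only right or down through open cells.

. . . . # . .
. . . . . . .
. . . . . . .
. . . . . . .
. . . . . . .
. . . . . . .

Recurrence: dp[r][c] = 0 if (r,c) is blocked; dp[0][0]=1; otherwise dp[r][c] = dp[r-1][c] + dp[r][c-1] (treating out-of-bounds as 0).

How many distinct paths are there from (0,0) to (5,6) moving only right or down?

r\c   0   1   2   3   4   5   6
  0   1   1   1   1   0   0   0
  1   1   2   3   4   4   4   4
  2   1   3   6  10  14  18  22
  3   1   4  10  20  34  52  74
  4   1   5  15  35  69 121 195
  5   1   6  21  56 125 246 441

441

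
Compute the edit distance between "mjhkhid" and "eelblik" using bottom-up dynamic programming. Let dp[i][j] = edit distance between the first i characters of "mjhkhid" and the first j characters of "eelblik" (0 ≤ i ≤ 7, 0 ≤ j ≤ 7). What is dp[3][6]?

   ''  e  e  l  b  l  i  k
''  0  1  2  3  4  5  6  7
 m  1  1  2  3  4  5  6  7
 j  2  2  2  3  4  5  6  7
 h  3  3  3  3  4  5  6  7
 k  4  4  4  4  4  5  6  6
 h  5  5  5  5  5  5  6  7
 i  6  6  6  6  6  6  5  6
 d  7  7  7  7  7  7  6  6

6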